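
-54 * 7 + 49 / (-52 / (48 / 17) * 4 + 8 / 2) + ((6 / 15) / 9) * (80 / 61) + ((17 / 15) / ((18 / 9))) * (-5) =-87542425 / 229482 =-381.48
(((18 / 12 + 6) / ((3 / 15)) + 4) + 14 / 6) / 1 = 263 / 6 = 43.83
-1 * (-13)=13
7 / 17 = 0.41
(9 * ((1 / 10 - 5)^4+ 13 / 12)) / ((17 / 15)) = 155942127 / 34000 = 4586.53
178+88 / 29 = 5250 / 29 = 181.03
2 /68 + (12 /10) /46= 217 /3910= 0.06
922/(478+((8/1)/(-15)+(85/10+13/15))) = 5532/2921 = 1.89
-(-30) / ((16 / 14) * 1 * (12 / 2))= 35 / 8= 4.38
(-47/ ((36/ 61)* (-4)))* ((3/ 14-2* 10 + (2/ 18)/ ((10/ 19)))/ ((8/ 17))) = -150262337/ 181440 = -828.17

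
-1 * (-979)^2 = -958441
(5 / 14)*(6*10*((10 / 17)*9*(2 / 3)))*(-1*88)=-792000 / 119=-6655.46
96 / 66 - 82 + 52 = -314 / 11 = -28.55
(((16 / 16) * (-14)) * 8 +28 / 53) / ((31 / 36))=-212688 / 1643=-129.45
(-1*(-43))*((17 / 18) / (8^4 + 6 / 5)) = 3655 / 368748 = 0.01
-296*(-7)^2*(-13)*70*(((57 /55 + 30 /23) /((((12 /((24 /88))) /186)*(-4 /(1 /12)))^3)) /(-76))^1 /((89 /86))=268.31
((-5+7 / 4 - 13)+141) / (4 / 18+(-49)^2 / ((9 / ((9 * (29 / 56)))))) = 8982 / 89539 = 0.10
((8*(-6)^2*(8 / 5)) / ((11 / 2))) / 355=4608 / 19525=0.24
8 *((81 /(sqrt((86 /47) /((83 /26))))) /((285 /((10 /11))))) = 216 *sqrt(2180659) /116831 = 2.73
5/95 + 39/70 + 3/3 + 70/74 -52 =-2433153/49210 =-49.44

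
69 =69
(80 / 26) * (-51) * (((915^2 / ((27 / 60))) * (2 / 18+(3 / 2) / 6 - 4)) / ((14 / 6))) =41433335000 / 91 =455311373.63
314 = 314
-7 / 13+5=58 / 13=4.46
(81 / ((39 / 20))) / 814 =270 / 5291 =0.05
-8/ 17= -0.47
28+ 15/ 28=799/ 28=28.54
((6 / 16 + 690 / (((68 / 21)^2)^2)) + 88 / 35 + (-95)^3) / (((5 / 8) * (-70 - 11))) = 35644896931789 / 2104729200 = 16935.62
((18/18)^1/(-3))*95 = -95/3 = -31.67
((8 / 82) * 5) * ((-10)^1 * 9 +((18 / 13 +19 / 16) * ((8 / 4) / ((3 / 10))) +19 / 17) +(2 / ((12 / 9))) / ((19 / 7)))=-17933665 / 516477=-34.72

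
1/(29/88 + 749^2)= 88/49368117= 0.00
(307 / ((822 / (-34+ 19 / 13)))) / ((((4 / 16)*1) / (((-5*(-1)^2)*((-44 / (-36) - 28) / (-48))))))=17386945 / 128232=135.59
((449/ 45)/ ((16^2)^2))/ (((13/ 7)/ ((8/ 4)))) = 3143/ 19169280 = 0.00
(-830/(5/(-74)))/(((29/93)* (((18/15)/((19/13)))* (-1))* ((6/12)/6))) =-217058280/377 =-575751.41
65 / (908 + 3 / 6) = 130 / 1817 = 0.07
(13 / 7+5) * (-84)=-576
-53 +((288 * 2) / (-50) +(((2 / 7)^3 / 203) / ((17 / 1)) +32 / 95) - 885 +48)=-901.18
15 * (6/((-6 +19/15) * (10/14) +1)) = -37.80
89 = 89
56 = 56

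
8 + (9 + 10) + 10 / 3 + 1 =94 / 3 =31.33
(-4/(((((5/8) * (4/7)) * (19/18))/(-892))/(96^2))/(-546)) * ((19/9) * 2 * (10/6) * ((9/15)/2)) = -21921792/65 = -337258.34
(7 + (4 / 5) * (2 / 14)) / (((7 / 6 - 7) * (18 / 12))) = -996 / 1225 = -0.81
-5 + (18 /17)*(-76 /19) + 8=-21 /17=-1.24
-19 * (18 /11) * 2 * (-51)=34884 /11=3171.27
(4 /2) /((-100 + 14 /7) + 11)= -2 /87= -0.02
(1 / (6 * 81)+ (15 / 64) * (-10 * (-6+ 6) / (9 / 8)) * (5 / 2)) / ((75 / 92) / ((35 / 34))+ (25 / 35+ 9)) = 161 / 822069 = 0.00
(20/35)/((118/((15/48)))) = 5/3304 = 0.00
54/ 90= 3/ 5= 0.60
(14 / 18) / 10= 7 / 90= 0.08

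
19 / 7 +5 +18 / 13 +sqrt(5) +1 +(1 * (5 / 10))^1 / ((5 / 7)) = sqrt(5) +9827 / 910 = 13.03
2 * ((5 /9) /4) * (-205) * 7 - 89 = -8777 /18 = -487.61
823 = 823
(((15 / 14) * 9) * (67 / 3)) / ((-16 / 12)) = -9045 / 56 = -161.52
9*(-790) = -7110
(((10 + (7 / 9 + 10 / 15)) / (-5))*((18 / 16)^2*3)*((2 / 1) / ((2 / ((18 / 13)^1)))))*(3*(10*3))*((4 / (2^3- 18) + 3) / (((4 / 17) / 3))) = -35900.97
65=65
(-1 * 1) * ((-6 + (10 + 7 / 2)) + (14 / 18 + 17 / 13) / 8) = -908 / 117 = -7.76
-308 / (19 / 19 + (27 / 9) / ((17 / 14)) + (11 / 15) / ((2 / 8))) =-78540 / 1633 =-48.10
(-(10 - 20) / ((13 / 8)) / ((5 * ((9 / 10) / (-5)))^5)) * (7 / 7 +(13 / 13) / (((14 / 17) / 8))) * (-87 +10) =8597.81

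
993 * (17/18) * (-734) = -2065109/3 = -688369.67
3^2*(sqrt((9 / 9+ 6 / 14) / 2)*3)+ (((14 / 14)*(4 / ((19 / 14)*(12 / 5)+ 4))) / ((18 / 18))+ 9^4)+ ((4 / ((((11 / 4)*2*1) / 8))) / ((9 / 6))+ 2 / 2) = 27*sqrt(35) / 7+ 27519908 / 4191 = 6589.25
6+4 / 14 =44 / 7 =6.29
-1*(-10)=10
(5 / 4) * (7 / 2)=35 / 8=4.38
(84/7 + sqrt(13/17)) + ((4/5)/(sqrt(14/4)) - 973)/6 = -149.22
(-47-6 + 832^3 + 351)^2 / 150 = 165848066019601778 / 75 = 2211307546928023.71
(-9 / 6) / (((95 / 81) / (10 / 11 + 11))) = -31833 / 2090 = -15.23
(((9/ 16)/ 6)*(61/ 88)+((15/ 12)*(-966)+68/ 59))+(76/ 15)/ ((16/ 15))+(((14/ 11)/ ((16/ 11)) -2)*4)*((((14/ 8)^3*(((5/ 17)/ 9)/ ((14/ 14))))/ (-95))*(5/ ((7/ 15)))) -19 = -65494509331/ 53664512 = -1220.44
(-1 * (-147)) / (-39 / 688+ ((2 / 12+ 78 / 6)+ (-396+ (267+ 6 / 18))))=-33712 / 26501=-1.27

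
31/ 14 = 2.21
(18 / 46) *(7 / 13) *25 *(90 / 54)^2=4375 / 299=14.63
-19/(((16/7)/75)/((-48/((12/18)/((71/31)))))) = 6374025/62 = 102806.85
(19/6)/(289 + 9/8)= 76/6963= 0.01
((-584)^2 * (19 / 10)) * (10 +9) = 61560608 / 5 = 12312121.60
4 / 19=0.21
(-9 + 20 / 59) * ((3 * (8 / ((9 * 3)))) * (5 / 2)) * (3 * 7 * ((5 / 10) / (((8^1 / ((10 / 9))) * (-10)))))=17885 / 6372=2.81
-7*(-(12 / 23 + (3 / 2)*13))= 6447 / 46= 140.15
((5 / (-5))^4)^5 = 1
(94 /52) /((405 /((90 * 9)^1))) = 47 /13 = 3.62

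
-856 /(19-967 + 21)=856 /927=0.92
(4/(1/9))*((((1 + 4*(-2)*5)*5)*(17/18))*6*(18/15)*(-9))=429624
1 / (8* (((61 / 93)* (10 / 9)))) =837 / 4880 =0.17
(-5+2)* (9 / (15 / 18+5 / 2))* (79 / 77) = -6399 / 770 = -8.31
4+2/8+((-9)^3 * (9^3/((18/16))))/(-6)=314945/4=78736.25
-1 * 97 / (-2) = 97 / 2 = 48.50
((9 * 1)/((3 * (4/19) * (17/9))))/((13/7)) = 3591/884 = 4.06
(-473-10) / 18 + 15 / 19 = -2969 / 114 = -26.04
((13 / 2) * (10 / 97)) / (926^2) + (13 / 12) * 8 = 2162554667 / 249525516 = 8.67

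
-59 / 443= -0.13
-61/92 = -0.66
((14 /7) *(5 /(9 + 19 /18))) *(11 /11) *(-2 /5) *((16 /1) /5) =-1152 /905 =-1.27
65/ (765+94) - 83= -71232/ 859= -82.92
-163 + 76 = -87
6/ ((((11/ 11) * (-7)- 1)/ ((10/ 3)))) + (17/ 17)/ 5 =-23/ 10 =-2.30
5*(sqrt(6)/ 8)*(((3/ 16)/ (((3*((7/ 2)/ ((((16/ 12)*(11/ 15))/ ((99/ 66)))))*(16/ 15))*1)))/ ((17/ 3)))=55*sqrt(6)/ 45696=0.00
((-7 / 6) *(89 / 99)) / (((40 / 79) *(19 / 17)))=-836689 / 451440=-1.85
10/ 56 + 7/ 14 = 19/ 28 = 0.68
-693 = -693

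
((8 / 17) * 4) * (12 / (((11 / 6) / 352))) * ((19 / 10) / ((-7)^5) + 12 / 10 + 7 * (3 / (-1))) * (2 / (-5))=49070481408 / 1428595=34348.77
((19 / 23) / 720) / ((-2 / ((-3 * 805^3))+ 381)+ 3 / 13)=1120435225 / 372290051449248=0.00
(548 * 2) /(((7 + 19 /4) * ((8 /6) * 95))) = 3288 /4465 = 0.74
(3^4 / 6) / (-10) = -27 / 20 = -1.35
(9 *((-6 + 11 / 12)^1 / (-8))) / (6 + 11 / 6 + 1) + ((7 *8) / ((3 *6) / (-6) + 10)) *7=48037 / 848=56.65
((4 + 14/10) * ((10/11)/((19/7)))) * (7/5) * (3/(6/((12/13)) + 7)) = 588/1045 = 0.56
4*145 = 580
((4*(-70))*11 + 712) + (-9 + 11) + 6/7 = -16556/7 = -2365.14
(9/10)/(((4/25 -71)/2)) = -45/1771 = -0.03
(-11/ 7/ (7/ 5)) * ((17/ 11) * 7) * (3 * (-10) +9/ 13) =32385/ 91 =355.88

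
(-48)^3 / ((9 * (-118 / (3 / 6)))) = 3072 / 59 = 52.07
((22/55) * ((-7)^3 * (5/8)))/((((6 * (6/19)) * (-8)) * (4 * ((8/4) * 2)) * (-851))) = -6517/15685632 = -0.00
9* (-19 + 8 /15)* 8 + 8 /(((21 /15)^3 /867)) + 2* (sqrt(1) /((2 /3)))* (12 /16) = 8234379 /6860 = 1200.35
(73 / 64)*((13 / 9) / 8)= 949 / 4608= 0.21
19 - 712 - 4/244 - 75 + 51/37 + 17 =-1691933/2257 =-749.64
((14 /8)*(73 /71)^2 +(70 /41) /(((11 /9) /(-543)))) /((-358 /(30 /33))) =34405395535 /17906015116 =1.92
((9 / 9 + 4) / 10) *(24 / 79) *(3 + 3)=72 / 79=0.91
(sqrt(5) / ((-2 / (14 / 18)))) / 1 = -7 *sqrt(5) / 18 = -0.87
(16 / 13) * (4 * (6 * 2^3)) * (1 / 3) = 1024 / 13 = 78.77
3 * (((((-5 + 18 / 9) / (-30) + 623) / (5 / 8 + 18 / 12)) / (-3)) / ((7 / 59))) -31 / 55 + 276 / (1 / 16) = 1943.98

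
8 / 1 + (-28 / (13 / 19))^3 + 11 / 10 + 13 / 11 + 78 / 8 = -33115446781 / 483340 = -68513.77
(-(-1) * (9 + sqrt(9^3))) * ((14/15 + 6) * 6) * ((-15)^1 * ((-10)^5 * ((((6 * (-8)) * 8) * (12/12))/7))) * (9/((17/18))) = -139744051200000/119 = -1174319757983.19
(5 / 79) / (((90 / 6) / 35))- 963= -228196 / 237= -962.85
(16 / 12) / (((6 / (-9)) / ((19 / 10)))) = -19 / 5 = -3.80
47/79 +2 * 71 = 11265/79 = 142.59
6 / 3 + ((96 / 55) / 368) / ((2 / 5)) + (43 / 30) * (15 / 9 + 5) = 26339 / 2277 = 11.57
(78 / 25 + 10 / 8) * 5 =437 / 20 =21.85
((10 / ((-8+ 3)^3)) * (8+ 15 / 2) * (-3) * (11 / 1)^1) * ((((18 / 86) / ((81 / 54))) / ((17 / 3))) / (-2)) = -9207 / 18275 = -0.50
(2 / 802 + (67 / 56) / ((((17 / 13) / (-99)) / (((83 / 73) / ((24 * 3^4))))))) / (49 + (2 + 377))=-303873287 / 2576331249408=-0.00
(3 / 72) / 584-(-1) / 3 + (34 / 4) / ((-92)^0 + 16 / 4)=142501 / 70080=2.03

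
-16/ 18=-8/ 9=-0.89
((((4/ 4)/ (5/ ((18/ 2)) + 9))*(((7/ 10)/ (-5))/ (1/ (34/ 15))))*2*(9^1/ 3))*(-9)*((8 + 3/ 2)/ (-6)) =-2.84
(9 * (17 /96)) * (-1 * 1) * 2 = -3.19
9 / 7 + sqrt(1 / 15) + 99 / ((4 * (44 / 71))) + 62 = sqrt(15) / 15 + 11561 / 112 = 103.48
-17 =-17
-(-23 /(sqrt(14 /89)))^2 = -47081 /14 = -3362.93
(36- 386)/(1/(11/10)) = -385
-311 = -311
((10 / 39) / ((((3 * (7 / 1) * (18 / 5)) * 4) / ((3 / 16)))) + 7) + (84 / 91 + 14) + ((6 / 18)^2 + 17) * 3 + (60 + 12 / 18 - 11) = 19329433 / 157248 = 122.92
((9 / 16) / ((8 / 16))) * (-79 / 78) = -237 / 208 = -1.14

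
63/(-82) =-63/82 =-0.77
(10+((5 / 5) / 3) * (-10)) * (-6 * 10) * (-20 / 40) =200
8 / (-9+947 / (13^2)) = -676 / 287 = -2.36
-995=-995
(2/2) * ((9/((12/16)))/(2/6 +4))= 36/13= 2.77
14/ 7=2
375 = 375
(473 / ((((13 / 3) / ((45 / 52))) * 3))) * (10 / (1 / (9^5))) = 6284289825 / 338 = 18592573.45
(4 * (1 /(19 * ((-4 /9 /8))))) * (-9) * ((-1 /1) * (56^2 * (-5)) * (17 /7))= 24675840 /19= 1298728.42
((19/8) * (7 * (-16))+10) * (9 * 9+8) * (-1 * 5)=113920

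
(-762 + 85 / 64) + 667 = -5995 / 64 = -93.67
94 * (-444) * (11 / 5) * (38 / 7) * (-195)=680380272 / 7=97197181.71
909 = 909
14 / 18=7 / 9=0.78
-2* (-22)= 44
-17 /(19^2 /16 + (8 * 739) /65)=-0.15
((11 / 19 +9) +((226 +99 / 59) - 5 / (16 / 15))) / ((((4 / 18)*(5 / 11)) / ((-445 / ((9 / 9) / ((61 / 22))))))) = -203817065265 / 71744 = -2840893.53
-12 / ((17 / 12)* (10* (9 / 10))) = -16 / 17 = -0.94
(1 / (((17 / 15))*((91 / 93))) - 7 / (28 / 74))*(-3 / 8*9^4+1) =1071284075 / 24752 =43280.71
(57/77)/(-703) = -3/2849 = -0.00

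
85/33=2.58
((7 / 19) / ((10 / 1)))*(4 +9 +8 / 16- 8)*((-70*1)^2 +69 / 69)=377377 / 380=993.10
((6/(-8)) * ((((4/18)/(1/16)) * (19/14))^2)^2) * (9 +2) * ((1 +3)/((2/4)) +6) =-46973943808/750141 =-62620.15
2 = 2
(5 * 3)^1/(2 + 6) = 15/8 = 1.88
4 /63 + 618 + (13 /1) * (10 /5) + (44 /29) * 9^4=19363796 /1827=10598.68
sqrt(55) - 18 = -10.58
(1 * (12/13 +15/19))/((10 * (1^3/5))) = 423/494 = 0.86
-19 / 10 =-1.90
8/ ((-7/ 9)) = -72/ 7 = -10.29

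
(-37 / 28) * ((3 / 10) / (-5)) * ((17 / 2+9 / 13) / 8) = 26529 / 291200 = 0.09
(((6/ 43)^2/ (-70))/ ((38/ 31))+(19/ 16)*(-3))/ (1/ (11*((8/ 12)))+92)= -0.04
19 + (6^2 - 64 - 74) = -83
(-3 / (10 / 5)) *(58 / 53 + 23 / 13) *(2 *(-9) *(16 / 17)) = 852336 / 11713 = 72.77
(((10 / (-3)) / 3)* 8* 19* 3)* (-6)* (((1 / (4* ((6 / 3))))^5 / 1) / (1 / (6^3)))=2565 / 128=20.04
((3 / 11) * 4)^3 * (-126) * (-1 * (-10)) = -2177280 / 1331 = -1635.82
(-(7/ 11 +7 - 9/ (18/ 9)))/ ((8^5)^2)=-69/ 23622320128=-0.00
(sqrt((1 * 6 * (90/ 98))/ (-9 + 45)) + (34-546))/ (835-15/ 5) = -8/ 13 + sqrt(30)/ 11648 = -0.61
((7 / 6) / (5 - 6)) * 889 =-6223 / 6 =-1037.17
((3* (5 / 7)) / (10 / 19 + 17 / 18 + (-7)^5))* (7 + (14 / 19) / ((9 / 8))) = -5610 / 5747491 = -0.00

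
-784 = -784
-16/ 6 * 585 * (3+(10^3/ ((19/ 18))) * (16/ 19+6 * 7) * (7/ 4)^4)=-214376475105/ 361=-593840651.26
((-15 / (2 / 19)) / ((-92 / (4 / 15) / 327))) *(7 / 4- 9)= -180177 / 184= -979.22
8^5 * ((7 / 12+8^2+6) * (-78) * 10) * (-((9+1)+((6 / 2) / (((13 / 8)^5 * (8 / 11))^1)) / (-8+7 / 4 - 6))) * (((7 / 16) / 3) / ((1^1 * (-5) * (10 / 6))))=-44950611267584 / 142805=-314769169.62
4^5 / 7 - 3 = 1003 / 7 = 143.29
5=5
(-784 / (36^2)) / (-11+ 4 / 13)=637 / 11259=0.06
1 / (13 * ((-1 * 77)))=-1 / 1001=-0.00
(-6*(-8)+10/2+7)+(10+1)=71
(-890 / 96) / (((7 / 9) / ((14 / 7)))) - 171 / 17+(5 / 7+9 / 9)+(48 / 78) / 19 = -1080031 / 33592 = -32.15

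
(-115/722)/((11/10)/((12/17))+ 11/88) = -3450/36461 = -0.09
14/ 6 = 7/ 3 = 2.33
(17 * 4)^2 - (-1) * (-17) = 4607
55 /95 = 11 /19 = 0.58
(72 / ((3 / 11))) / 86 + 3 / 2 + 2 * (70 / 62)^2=588373 / 82646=7.12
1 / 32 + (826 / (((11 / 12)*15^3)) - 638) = -252529897 / 396000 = -637.70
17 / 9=1.89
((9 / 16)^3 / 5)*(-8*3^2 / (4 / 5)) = -6561 / 2048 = -3.20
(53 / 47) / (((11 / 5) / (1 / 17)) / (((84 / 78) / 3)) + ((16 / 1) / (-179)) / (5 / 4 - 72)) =187937470 / 17363961107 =0.01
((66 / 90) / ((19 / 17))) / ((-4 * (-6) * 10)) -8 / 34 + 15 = 17171579 / 1162800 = 14.77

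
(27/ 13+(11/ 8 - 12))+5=-369/ 104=-3.55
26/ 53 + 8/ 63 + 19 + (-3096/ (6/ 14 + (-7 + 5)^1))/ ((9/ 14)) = 113284901/ 36729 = 3084.34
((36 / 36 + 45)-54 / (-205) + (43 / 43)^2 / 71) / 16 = 673569 / 232880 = 2.89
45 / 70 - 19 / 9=-185 / 126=-1.47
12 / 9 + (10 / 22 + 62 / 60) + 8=3571 / 330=10.82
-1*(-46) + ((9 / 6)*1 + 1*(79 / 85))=8233 / 170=48.43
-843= -843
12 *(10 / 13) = 120 / 13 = 9.23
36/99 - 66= -722/11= -65.64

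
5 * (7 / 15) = 2.33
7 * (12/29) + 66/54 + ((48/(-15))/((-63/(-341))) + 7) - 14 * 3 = -440324/9135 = -48.20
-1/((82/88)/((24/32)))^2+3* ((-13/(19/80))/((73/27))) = -143117883/2331547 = -61.38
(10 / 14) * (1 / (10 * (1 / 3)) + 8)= 83 / 14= 5.93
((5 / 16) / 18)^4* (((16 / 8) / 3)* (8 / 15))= 125 / 3869835264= 0.00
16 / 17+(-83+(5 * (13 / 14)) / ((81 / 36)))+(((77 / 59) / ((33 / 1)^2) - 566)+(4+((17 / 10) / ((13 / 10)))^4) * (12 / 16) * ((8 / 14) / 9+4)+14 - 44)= -1857286442978 / 2836021617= -654.89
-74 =-74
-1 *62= -62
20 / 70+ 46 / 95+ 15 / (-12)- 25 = -67777 / 2660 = -25.48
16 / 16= 1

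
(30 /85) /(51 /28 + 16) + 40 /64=43759 /67864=0.64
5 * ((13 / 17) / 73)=0.05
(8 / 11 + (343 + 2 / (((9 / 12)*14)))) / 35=15889 / 1617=9.83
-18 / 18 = -1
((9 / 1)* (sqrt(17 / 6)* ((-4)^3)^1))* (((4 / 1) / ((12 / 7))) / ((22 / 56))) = -6272* sqrt(102) / 11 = -5758.55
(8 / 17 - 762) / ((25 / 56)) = -724976 / 425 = -1705.83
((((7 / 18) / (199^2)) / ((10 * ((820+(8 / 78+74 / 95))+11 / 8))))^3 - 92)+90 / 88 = -90.98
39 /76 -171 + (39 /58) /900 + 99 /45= -55635383 /330600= -168.29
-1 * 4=-4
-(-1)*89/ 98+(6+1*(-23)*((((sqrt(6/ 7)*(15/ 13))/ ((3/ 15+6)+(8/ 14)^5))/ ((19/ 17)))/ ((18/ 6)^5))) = 677/ 98-23469775*sqrt(42)/ 10526422959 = 6.89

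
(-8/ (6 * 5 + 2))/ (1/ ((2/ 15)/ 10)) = -1/ 300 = -0.00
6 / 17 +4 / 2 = 40 / 17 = 2.35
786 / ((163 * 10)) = 393 / 815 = 0.48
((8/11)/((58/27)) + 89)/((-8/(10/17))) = -142495/21692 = -6.57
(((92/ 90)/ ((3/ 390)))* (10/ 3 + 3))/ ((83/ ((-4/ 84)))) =-22724/ 47061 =-0.48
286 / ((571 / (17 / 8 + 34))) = 41327 / 2284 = 18.09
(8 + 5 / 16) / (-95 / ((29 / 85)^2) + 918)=111853 / 1370608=0.08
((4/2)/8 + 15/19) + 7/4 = 53/19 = 2.79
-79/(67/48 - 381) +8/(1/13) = 1898776/18221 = 104.21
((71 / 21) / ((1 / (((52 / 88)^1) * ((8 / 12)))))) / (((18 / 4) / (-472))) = -139.70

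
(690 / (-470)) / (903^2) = -23 / 12774741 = -0.00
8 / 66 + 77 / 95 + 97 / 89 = 564064 / 279015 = 2.02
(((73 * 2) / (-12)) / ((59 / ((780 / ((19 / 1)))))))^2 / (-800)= -900601 / 10053128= -0.09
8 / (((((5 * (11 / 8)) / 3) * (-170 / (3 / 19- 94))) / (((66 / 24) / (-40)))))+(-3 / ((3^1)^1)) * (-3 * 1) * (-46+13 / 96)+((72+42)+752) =940929707 / 1292000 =728.27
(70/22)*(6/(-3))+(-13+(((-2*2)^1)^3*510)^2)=11719065387/11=1065369580.64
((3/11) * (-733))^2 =4835601/121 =39963.64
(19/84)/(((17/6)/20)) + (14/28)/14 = 111/68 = 1.63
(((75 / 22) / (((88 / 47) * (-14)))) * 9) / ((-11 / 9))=285525 / 298144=0.96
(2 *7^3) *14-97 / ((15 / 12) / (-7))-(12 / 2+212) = 49646 / 5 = 9929.20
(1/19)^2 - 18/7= -6491/2527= -2.57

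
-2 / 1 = -2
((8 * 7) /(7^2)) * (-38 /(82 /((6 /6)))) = -152 /287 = -0.53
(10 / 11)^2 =100 / 121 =0.83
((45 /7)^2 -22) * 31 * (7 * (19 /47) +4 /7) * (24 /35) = 788411592 /564235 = 1397.31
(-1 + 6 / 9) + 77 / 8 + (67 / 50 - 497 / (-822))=11.24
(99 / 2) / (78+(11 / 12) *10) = 297 / 523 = 0.57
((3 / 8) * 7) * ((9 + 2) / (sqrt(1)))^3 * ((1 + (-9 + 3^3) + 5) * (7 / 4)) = 586971 / 4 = 146742.75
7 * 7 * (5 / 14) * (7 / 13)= 245 / 26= 9.42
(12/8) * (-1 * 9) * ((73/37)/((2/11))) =-21681/148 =-146.49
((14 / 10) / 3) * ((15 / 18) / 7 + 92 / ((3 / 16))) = 6871 / 30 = 229.03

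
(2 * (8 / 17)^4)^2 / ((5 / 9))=0.02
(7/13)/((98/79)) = 79/182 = 0.43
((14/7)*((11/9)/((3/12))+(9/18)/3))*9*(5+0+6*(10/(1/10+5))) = 25935/17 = 1525.59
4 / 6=2 / 3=0.67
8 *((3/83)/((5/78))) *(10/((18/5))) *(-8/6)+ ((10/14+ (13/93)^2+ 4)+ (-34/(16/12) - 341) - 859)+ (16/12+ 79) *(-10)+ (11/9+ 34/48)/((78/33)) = -710742122569/348404784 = -2039.99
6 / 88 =3 / 44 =0.07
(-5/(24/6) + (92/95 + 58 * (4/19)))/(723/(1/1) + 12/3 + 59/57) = 13599/829960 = 0.02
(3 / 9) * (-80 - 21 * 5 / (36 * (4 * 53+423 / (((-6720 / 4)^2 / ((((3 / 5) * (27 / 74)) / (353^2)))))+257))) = -1627590073315713680 / 61029883510882263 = -26.67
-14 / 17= -0.82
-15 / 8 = -1.88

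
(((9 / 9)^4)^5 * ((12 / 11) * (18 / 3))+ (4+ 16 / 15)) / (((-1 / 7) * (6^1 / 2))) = -13412 / 495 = -27.09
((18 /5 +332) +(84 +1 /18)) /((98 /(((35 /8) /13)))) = 37769 /26208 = 1.44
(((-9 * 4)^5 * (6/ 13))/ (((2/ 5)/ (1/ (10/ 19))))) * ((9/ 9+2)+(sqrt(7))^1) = -5169858048/ 13 - 1723286016 * sqrt(7)/ 13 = -748403406.47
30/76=15/38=0.39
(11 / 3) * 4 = 44 / 3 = 14.67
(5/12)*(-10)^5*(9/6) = -62500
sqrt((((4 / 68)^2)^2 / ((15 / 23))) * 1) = sqrt(345) / 4335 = 0.00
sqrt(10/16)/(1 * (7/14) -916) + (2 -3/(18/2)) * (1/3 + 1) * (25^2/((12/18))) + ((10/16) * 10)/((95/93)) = 2089.45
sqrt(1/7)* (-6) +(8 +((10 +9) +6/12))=55/2-6* sqrt(7)/7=25.23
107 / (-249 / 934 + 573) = 99938 / 534933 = 0.19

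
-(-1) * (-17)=-17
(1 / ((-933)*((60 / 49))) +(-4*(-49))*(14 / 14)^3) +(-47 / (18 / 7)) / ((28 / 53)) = 6023519 / 37320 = 161.40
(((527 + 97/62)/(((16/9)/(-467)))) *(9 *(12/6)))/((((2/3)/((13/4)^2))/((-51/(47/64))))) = 32053077149769/11656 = 2749920826.16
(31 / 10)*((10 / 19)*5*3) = 465 / 19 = 24.47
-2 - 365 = -367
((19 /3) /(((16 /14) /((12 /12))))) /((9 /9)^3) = 133 /24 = 5.54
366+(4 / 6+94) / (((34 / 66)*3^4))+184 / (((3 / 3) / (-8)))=-1519838 / 1377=-1103.73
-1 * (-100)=100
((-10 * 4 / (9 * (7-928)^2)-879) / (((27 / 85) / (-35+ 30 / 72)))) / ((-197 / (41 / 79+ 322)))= -670127652539193275 / 4277180597292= -156675.09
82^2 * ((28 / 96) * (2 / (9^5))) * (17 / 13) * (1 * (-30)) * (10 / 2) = -10001950 / 767637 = -13.03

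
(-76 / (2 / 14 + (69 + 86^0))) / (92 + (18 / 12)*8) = -133 / 12766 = -0.01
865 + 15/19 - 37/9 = 147347/171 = 861.68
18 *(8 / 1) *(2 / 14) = 144 / 7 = 20.57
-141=-141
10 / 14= 5 / 7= 0.71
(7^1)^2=49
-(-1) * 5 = 5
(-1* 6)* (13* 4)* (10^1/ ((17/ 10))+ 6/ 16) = -33189/ 17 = -1952.29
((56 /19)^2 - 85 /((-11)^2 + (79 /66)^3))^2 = 1148652298059904576 /17973212134795681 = 63.91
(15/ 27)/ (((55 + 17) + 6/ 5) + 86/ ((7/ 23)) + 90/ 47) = 8225/ 5295546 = 0.00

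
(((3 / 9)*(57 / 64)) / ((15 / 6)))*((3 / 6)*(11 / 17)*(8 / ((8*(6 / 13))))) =2717 / 32640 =0.08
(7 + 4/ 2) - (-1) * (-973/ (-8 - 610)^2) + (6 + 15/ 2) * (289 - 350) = -311078071/ 381924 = -814.50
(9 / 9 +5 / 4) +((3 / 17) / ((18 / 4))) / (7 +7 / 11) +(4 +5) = 48217 / 4284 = 11.26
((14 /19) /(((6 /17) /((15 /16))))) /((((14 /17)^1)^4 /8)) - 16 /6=19629503 /625632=31.38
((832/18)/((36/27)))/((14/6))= 104/7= 14.86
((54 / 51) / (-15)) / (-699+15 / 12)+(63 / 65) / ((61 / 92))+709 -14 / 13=133454717849 / 188127355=709.38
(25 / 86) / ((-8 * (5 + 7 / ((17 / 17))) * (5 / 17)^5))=-1419857 / 1032000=-1.38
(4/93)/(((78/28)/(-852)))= -15904/1209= -13.15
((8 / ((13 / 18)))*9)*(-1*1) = -1296 / 13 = -99.69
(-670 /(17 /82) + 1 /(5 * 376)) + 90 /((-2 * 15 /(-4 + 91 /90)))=-61800365 /19176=-3222.80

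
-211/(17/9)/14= -1899/238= -7.98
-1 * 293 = -293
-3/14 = -0.21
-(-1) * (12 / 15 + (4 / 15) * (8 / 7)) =116 / 105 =1.10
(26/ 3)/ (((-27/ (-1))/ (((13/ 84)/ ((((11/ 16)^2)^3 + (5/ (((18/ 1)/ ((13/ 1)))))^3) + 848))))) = 4253024256/ 76641337846087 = 0.00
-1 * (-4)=4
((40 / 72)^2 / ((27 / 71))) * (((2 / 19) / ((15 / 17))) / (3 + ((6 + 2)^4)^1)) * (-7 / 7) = -12070 / 510977241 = -0.00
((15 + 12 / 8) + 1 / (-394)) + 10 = 5220 / 197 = 26.50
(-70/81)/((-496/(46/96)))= 805/964224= 0.00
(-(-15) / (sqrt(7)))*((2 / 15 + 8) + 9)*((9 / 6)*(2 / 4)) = 771*sqrt(7) / 28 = 72.85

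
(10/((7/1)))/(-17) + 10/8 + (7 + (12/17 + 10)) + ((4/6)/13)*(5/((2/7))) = 366997/18564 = 19.77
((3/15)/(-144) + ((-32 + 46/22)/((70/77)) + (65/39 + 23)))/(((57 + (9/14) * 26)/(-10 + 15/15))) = 41503/41280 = 1.01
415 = 415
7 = 7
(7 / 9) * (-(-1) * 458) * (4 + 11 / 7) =5954 / 3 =1984.67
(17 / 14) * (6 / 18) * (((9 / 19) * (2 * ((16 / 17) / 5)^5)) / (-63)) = -1048576 / 728981728125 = -0.00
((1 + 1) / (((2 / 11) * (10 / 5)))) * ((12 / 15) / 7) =22 / 35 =0.63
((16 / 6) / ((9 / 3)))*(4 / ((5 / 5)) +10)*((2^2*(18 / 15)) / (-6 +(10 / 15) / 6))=-10.14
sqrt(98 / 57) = 7 * sqrt(114) / 57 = 1.31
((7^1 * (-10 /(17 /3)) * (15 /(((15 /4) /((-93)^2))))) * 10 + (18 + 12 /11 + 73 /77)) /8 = -534200.44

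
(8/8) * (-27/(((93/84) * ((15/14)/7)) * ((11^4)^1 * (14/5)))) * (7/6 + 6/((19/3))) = -70854/8623549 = -0.01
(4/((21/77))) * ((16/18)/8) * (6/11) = 8/9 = 0.89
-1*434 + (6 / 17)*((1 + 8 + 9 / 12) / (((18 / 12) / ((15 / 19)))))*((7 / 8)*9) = -1084601 / 2584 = -419.74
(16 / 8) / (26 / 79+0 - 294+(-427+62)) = -158 / 52035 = -0.00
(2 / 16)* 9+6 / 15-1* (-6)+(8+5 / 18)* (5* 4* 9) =59901 / 40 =1497.52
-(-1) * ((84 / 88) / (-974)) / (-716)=21 / 15342448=0.00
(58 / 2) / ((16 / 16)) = 29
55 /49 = 1.12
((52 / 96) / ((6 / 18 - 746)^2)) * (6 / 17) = 117 / 340283492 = 0.00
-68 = -68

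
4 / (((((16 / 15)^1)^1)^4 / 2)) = 50625 / 8192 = 6.18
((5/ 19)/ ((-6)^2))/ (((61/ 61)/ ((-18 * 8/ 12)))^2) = 20/ 19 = 1.05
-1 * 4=-4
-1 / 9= -0.11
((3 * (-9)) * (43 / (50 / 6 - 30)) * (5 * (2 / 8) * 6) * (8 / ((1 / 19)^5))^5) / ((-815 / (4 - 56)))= 63737449902675583275370664284712733966336 / 815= 78205460003282924264258480000000000000.00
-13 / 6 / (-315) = 13 / 1890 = 0.01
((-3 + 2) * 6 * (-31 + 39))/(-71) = 0.68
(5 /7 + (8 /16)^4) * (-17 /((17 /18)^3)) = -63423 /4046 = -15.68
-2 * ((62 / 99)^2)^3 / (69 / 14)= -0.02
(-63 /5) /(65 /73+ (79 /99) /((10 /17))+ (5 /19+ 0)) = -17301438 /3446741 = -5.02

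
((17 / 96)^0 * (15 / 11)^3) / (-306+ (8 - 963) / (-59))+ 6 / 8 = 67479807 / 91035076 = 0.74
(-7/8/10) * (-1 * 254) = 889/40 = 22.22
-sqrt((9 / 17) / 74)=-3 * sqrt(1258) / 1258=-0.08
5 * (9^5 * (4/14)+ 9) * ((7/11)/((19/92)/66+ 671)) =80.04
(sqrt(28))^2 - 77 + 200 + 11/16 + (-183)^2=538251/16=33640.69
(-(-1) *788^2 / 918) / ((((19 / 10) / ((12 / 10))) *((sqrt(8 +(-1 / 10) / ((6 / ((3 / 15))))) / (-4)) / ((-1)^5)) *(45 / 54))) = 19870208 *sqrt(7197) / 2324631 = 725.14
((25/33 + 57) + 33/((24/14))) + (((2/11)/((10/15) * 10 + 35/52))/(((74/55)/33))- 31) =52136065/1118436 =46.62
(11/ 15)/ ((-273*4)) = -11/ 16380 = -0.00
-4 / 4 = -1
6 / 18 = 1 / 3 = 0.33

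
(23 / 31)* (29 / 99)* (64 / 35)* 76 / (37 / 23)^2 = 1716228352 / 147051135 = 11.67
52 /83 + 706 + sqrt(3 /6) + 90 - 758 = sqrt(2) /2 + 3206 /83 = 39.33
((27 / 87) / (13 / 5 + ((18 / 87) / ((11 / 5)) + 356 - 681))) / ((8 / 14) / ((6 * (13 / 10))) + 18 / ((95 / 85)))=-2567565 / 43140397604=-0.00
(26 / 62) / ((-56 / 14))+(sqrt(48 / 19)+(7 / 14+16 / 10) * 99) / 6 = 2 * sqrt(57) / 57+10709 / 310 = 34.81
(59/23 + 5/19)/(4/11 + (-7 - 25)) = -1133/12673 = -0.09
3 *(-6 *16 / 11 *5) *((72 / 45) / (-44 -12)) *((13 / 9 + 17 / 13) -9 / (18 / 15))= -17.76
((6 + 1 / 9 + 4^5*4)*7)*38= 9820454 / 9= 1091161.56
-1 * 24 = -24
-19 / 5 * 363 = -6897 / 5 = -1379.40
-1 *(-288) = 288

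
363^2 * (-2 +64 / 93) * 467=-2502469002 / 31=-80724806.52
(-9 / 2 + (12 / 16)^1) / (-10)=3 / 8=0.38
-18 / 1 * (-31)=558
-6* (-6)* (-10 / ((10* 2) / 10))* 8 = -1440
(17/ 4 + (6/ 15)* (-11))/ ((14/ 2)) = -3/ 140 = -0.02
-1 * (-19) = 19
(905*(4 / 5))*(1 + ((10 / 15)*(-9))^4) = 939028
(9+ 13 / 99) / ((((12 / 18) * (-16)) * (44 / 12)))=-113 / 484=-0.23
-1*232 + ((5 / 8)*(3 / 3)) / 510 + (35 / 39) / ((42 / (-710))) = -247.17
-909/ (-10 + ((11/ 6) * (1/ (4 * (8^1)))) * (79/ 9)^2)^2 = -219855015936/ 7546223161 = -29.13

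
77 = 77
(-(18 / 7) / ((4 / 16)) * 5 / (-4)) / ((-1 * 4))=-45 / 14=-3.21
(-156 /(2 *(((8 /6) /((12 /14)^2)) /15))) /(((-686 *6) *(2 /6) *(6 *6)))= 1755 /134456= 0.01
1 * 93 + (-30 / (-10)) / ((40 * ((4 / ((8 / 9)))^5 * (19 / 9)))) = 19322149 / 207765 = 93.00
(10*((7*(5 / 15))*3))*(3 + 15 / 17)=4620 / 17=271.76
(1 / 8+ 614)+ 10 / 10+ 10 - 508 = 937 / 8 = 117.12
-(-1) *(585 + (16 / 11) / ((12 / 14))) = 586.70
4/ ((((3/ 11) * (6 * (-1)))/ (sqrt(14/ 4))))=-11 * sqrt(14)/ 9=-4.57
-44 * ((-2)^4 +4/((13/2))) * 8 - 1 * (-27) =-75681/13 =-5821.62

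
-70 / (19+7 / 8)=-3.52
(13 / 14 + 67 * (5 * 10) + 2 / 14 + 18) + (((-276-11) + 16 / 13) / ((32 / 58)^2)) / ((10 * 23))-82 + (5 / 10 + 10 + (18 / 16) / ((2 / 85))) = 3580592903 / 1071616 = 3341.30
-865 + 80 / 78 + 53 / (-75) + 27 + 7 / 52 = -3266431 / 3900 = -837.55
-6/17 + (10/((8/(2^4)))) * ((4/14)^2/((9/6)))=1838/2499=0.74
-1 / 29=-0.03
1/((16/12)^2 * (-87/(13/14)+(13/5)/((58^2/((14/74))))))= -18203445/3032035748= -0.01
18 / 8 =9 / 4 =2.25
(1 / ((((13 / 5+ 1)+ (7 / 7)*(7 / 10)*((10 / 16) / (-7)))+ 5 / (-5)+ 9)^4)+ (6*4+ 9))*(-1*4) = -95803522617412 / 725783021041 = -132.00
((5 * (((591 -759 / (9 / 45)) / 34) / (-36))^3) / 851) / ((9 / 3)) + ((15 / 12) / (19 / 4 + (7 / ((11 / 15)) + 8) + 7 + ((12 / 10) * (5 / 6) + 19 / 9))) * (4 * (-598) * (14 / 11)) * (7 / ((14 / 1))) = -75561293693875 / 1287703156296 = -58.68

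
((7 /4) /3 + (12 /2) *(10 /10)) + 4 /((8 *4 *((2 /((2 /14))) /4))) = 139 /21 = 6.62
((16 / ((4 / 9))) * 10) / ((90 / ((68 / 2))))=136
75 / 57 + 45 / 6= 335 / 38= 8.82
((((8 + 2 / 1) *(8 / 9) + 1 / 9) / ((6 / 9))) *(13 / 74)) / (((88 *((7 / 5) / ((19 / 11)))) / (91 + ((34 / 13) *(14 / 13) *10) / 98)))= 277002045 / 91259168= 3.04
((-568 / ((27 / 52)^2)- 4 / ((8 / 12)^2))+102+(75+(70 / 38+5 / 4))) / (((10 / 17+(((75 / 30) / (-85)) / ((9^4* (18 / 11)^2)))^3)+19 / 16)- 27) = 76.74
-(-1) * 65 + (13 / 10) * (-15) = 91 / 2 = 45.50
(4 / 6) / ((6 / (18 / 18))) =1 / 9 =0.11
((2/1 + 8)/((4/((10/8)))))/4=25/32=0.78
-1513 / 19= -79.63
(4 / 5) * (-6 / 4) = -6 / 5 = -1.20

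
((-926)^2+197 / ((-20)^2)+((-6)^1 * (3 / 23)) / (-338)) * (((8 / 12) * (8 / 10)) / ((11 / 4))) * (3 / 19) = 140337310962 / 5344625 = 26257.65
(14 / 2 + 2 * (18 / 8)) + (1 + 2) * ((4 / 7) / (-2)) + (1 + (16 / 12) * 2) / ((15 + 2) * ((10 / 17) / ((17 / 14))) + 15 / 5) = 87995 / 8022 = 10.97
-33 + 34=1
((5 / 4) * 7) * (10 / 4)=175 / 8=21.88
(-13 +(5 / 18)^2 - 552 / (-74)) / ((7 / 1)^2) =-65495 / 587412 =-0.11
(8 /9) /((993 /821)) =6568 /8937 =0.73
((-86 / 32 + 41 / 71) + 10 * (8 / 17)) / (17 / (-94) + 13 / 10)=11780785 / 5079056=2.32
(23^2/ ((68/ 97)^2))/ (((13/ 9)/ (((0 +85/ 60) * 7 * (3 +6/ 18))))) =174207635/ 7072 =24633.43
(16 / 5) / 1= 16 / 5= 3.20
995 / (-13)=-995 / 13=-76.54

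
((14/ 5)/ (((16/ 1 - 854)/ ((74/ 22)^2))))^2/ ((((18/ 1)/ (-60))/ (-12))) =734671112/ 12851943005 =0.06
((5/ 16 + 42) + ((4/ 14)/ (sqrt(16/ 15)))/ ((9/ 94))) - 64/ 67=47 * sqrt(15)/ 63 + 44335/ 1072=44.25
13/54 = 0.24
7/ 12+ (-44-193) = -2837/ 12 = -236.42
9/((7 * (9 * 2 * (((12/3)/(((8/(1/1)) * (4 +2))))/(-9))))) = -54/7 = -7.71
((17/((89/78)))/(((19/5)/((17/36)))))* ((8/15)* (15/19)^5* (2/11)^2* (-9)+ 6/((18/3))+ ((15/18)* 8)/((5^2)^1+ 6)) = 610508022163195/282703497608862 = 2.16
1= 1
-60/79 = -0.76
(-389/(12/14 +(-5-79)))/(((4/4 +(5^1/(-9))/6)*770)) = 3501/522830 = 0.01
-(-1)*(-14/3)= -4.67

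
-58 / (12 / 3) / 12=-29 / 24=-1.21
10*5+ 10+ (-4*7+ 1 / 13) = 417 / 13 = 32.08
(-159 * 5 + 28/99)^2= 6190070329/9801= 631575.38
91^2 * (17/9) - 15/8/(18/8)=281539/18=15641.06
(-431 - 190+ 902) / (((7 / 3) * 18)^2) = 281 / 1764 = 0.16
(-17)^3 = -4913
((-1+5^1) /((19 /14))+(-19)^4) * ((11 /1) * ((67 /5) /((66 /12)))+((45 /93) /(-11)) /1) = 108095421 /31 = 3486949.06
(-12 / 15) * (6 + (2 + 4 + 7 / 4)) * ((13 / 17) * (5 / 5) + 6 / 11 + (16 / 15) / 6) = -12521 / 765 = -16.37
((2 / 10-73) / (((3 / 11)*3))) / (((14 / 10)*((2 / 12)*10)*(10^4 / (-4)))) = 143 / 9375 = 0.02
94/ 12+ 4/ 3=55/ 6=9.17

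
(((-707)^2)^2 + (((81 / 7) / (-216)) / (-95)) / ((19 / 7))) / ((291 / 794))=1432304496030837871 / 2101020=681718639532.63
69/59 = 1.17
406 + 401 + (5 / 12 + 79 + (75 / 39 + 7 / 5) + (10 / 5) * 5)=701797 / 780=899.74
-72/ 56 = -9/ 7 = -1.29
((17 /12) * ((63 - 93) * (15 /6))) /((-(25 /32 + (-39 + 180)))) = 3400 /4537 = 0.75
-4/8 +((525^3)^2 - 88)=41877988769531073/2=20938994384765536.50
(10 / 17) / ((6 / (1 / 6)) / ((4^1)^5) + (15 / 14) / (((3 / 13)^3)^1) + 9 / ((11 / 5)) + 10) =1774080 / 305540269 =0.01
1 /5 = 0.20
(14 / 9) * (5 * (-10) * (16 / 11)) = -11200 / 99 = -113.13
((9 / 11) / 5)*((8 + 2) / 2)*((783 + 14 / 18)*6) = 42324 / 11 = 3847.64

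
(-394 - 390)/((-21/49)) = 5488/3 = 1829.33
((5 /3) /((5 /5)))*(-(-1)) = 5 /3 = 1.67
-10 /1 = -10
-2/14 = -1/7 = -0.14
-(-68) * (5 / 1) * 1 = 340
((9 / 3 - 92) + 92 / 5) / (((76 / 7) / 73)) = -180383 / 380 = -474.69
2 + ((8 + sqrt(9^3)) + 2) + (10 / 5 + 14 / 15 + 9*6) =1439 / 15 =95.93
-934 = -934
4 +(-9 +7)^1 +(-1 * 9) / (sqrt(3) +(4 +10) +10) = 3 * sqrt(3) / 191 +310 / 191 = 1.65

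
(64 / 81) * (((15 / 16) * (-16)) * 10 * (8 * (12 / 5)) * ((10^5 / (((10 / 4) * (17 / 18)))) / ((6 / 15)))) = -4096000000 / 17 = -240941176.47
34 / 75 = 0.45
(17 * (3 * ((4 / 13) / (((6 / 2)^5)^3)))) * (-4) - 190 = -11813933702 / 62178597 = -190.00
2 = 2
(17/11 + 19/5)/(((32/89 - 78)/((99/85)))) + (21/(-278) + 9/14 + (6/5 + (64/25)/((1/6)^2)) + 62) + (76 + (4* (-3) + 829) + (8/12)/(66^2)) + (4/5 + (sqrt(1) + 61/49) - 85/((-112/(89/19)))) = 10483518748818021989/9932774595282000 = 1055.45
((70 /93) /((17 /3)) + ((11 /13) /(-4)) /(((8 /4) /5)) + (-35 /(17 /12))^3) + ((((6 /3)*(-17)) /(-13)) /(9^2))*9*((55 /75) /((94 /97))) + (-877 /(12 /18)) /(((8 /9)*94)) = -6068659490559791 /402006814560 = -15095.91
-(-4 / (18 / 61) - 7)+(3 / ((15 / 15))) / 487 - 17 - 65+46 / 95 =-25380362 / 416385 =-60.95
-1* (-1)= 1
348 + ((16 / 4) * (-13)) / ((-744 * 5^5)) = 202275013 / 581250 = 348.00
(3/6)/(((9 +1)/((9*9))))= 4.05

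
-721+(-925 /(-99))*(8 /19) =-717.07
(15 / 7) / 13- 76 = -6901 / 91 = -75.84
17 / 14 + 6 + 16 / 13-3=991 / 182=5.45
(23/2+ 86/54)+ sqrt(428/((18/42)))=707/54+ 2 * sqrt(2247)/3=44.69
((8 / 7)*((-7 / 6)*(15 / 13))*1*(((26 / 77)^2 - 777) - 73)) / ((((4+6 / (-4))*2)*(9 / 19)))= 42551336 / 77077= 552.06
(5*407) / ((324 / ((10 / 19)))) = 10175 / 3078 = 3.31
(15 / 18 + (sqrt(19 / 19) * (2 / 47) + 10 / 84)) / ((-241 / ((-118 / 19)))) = 115876 / 4519473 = 0.03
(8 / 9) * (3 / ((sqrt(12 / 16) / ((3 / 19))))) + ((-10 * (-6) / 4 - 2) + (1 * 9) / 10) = 16 * sqrt(3) / 57 + 139 / 10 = 14.39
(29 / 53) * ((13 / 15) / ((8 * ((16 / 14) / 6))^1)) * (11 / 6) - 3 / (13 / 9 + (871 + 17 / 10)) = 2270060917 / 4002882240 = 0.57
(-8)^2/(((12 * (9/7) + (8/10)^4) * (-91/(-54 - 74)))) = 1280000/225199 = 5.68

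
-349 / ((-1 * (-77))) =-349 / 77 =-4.53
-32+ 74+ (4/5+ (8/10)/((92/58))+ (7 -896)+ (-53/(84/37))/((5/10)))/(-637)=26746981/615342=43.47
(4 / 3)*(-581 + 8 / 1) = -764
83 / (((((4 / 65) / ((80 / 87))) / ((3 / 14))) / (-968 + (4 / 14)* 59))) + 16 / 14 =-359197476 / 1421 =-252777.96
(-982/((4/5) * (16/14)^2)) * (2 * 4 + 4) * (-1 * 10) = 1804425/16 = 112776.56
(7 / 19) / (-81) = -7 / 1539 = -0.00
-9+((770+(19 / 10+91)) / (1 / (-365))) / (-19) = 16567.76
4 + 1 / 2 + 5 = 9.50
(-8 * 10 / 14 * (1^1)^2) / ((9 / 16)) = -640 / 63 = -10.16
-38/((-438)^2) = -19/95922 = -0.00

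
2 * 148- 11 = 285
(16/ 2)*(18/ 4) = 36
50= 50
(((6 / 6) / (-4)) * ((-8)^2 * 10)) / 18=-80 / 9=-8.89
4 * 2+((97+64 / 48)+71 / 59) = 19034 / 177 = 107.54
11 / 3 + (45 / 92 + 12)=4459 / 276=16.16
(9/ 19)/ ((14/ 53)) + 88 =23885/ 266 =89.79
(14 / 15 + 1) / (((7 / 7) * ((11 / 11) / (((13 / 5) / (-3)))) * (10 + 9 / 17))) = -6409 / 40275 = -0.16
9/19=0.47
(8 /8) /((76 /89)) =89 /76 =1.17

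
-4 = -4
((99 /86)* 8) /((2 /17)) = 3366 /43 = 78.28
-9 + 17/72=-631/72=-8.76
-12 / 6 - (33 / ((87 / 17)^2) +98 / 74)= -427952 / 93351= -4.58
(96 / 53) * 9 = 864 / 53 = 16.30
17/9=1.89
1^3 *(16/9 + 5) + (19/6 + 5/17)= 3133/306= 10.24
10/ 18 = 5/ 9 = 0.56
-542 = -542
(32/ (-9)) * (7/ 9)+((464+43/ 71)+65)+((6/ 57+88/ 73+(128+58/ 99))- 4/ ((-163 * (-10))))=46963434957596/ 71510550705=656.73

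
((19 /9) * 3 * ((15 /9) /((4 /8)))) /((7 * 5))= 38 /63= 0.60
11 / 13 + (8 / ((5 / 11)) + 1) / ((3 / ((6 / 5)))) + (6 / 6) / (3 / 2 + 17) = 100291 / 12025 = 8.34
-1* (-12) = 12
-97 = -97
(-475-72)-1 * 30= -577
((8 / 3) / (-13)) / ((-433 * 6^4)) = 1 / 2735694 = 0.00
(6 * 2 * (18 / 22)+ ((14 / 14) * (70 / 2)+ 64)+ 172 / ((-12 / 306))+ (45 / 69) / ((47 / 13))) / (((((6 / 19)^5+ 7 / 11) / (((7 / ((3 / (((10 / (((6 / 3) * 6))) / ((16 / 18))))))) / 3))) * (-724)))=45911617189585 / 6816136208738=6.74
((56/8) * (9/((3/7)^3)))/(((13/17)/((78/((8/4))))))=40817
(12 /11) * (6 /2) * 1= 36 /11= 3.27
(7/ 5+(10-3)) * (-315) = -2646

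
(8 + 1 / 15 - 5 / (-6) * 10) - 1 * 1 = 77 / 5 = 15.40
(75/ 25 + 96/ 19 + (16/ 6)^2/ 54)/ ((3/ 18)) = 75574/ 1539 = 49.11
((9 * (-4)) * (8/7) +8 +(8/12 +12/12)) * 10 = -6610/21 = -314.76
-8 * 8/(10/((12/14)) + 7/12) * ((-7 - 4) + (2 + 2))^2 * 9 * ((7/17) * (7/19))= -112896/323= -349.52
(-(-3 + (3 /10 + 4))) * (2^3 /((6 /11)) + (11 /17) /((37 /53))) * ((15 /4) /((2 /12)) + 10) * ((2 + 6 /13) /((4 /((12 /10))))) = -306020 /629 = -486.52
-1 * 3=-3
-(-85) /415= 17 /83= 0.20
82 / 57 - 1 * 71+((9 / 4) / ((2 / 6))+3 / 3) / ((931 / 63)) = -110183 / 1596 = -69.04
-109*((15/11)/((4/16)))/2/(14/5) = -8175/77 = -106.17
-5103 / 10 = -510.30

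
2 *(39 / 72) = 13 / 12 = 1.08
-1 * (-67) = 67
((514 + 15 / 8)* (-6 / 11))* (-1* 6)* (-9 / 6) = -111429 / 44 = -2532.48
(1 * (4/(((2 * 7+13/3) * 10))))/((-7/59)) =-354/1925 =-0.18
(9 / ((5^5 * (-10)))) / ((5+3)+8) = -0.00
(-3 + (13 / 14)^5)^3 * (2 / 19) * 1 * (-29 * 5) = 277920479817482694155 / 1477896907799216128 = 188.05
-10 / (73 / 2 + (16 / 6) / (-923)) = -55380 / 202121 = -0.27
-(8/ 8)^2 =-1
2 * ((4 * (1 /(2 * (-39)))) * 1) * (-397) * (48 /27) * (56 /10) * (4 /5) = 2845696 /8775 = 324.30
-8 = -8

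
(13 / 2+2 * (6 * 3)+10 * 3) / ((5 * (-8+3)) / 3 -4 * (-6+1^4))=6.21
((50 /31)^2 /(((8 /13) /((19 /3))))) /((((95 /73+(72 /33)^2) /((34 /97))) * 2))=23181104375 /29946706986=0.77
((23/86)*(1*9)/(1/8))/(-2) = -414/43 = -9.63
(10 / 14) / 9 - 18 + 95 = 4856 / 63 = 77.08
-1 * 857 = -857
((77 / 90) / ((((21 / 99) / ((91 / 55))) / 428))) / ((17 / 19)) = 4070066 / 1275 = 3192.21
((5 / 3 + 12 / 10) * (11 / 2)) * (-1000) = -47300 / 3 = -15766.67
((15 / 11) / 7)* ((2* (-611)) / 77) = -18330 / 5929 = -3.09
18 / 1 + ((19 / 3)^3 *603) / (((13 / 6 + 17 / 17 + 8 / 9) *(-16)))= -1368147 / 584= -2342.72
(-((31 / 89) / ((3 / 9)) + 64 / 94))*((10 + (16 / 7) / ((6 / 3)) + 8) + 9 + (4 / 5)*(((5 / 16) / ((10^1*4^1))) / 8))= -1820393573 / 37479680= -48.57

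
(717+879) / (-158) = -798 / 79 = -10.10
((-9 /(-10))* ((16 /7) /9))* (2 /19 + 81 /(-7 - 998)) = 1256 /222775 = 0.01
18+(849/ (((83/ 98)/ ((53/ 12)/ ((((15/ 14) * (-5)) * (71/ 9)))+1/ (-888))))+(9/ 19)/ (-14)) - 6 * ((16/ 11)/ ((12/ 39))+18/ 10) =-4054021877869/ 31899398300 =-127.09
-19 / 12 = -1.58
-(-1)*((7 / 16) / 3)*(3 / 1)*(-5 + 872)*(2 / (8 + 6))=867 / 16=54.19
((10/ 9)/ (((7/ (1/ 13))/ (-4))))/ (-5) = 8/ 819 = 0.01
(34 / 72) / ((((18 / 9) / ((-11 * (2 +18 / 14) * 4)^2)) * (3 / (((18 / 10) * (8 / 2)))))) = 8705224 / 735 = 11843.84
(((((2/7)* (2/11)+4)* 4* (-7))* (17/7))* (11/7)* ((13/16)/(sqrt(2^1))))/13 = -663* sqrt(2)/49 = -19.14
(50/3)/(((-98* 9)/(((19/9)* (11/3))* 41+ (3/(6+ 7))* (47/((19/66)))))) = -59195125/8823087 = -6.71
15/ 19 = 0.79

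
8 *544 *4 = 17408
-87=-87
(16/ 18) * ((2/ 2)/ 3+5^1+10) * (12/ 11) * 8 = 11776/ 99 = 118.95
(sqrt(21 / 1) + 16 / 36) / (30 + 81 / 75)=100 / 6993 + 25 * sqrt(21) / 777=0.16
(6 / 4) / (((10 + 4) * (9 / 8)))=2 / 21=0.10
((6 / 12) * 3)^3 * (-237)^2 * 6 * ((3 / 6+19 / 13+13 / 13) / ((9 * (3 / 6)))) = 38925117 / 52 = 748559.94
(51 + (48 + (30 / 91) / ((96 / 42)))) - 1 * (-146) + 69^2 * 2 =1015783 / 104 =9767.14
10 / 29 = 0.34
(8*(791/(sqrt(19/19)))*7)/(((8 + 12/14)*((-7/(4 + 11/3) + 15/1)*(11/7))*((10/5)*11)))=6240199/607662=10.27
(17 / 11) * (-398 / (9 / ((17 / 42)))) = -57511 / 2079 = -27.66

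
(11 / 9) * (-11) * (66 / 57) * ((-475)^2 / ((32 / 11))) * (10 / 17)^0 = -173861875 / 144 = -1207374.13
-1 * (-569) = 569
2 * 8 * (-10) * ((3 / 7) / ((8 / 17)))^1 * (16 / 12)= -1360 / 7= -194.29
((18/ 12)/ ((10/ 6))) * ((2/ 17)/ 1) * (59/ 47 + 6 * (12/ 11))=36297/ 43945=0.83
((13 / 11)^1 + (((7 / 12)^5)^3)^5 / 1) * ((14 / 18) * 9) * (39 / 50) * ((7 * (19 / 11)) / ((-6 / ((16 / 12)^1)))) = -136593438940425540134104424555000770197827721679686715559712024190603136836183567596971 / 7878437376520517950432033982234919575112571440935462327180773867477076486504683929600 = -17.34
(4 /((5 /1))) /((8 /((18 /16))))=9 /80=0.11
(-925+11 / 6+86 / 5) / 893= -27179 / 26790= -1.01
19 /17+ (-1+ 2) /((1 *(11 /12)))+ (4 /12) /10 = 12577 /5610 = 2.24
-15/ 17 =-0.88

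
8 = 8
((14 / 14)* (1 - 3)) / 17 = -2 / 17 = -0.12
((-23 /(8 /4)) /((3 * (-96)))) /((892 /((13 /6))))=299 /3082752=0.00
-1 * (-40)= 40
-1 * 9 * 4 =-36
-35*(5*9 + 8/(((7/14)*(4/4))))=-2135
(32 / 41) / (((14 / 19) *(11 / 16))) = 4864 / 3157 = 1.54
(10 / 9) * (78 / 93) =260 / 279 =0.93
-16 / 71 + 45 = 3179 / 71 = 44.77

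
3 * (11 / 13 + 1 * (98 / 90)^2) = 53488 / 8775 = 6.10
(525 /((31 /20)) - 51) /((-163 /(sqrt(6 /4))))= -8919 * sqrt(6) /10106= -2.16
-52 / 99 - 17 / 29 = -3191 / 2871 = -1.11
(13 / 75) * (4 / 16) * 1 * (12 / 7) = 13 / 175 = 0.07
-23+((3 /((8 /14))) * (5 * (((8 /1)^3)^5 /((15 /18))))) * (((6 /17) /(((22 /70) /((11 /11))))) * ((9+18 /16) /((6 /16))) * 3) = 18852314330777513779 /187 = 100814515137847667.27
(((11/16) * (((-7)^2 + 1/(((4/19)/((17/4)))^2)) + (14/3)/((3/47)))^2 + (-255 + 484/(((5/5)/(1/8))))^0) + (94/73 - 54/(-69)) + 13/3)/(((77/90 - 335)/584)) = -137520308711379545/407968874496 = -337085.30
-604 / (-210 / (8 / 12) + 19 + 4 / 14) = 2114 / 1035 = 2.04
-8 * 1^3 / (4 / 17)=-34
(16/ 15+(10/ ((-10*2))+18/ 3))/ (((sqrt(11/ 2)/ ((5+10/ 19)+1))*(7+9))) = 6107*sqrt(22)/ 25080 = 1.14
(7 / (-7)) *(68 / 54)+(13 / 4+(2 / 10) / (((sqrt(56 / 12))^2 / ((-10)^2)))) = 4745 / 756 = 6.28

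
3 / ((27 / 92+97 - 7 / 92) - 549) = -69 / 10391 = -0.01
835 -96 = 739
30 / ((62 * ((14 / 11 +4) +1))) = 55 / 713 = 0.08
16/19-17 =-307/19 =-16.16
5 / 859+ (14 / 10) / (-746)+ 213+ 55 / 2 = 385295736 / 1602035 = 240.50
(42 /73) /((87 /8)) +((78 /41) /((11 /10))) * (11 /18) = 288986 /260391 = 1.11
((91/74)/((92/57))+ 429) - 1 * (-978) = 9584043/6808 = 1407.76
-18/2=-9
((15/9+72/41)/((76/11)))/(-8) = -4631/74784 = -0.06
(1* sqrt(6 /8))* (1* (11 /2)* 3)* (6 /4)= 99* sqrt(3) /8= 21.43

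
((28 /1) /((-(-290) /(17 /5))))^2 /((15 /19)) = 1076236 /7884375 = 0.14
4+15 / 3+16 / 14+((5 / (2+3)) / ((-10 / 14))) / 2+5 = 1011 / 70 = 14.44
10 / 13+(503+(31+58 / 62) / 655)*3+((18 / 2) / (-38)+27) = 3082783303 / 2006134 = 1536.68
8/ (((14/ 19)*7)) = 76/ 49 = 1.55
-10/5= -2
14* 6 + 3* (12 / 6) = 90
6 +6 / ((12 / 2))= 7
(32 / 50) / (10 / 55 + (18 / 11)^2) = 968 / 4325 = 0.22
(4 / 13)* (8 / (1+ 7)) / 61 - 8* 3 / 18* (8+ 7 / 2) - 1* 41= -134005 / 2379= -56.33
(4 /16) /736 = 1 /2944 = 0.00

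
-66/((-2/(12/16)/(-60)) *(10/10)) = -1485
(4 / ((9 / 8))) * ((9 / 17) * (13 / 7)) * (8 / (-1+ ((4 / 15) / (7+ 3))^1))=-249600 / 8687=-28.73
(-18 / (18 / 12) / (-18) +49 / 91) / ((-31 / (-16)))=0.62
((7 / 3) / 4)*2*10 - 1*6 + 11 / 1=50 / 3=16.67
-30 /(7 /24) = -720 /7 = -102.86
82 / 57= 1.44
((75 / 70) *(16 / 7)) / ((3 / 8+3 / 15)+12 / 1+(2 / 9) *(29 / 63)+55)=388800 / 10744447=0.04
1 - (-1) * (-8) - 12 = -19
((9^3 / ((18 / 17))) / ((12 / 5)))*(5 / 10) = 2295 / 16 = 143.44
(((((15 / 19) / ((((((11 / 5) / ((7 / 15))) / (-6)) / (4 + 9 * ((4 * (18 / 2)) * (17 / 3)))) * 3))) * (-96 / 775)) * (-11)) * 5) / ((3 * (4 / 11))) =-2266880 / 589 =-3848.69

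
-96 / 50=-48 / 25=-1.92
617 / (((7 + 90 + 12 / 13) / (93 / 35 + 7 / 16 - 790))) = -186031053 / 37520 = -4958.18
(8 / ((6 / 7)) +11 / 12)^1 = 41 / 4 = 10.25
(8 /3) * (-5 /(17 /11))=-440 /51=-8.63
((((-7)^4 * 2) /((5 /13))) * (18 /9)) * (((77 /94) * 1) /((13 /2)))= 739508 /235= 3146.84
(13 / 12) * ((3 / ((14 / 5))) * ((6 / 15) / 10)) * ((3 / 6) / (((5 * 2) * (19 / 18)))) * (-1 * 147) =-2457 / 7600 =-0.32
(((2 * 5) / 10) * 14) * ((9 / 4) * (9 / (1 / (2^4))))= 4536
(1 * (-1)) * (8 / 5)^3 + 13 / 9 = -2983 / 1125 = -2.65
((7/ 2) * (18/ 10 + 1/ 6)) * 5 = 413/ 12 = 34.42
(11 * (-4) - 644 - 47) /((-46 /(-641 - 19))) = -242550 /23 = -10545.65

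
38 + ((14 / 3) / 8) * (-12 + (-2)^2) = 100 / 3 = 33.33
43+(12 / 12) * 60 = 103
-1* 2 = -2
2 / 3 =0.67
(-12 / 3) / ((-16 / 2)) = 1 / 2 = 0.50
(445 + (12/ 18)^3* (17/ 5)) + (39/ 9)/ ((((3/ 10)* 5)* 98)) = 2950534/ 6615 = 446.04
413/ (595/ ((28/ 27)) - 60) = 1652/ 2055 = 0.80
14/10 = 7/5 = 1.40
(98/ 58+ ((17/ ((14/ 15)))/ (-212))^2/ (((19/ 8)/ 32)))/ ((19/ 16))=2170986736/ 1440963629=1.51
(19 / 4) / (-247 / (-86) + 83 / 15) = 12255 / 21686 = 0.57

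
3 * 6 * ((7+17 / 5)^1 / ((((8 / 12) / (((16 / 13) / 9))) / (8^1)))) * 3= 4608 / 5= 921.60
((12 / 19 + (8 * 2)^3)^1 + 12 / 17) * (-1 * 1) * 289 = -22498480 / 19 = -1184130.53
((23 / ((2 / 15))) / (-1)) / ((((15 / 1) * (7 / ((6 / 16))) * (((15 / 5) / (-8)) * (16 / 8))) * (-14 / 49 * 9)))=-23 / 72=-0.32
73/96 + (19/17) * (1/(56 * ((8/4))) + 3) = 47105/11424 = 4.12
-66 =-66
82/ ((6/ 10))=410/ 3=136.67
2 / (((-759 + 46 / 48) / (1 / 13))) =-48 / 236509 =-0.00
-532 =-532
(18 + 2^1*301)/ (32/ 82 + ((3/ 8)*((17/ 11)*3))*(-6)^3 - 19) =-69905/ 44441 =-1.57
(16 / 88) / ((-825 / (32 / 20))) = -16 / 45375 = -0.00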